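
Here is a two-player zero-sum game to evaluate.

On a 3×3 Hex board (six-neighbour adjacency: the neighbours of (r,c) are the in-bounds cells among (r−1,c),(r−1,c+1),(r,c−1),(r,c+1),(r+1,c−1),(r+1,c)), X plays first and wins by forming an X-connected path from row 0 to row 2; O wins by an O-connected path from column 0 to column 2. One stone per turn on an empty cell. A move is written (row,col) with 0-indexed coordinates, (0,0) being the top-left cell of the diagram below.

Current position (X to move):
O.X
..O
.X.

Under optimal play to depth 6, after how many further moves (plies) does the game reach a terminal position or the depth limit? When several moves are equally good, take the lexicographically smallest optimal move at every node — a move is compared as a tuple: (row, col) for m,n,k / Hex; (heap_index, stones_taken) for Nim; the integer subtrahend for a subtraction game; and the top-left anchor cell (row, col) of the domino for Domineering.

PV length from [O.X/..O/.X.]: 1 ply

[O.X/..O/.X.] X move#1: (0,1):-1/OXX/..O/.X., (1,0):-1/O.X/X.O/.X., (1,1):+1/O.X/.XO/.X.*, (2,0):-1/O.X/..O/XX., (2,2):-1/O.X/..O/.XX
[O.X/.XO/.X.] end (terminal -1, O#2); searched O.X/..O/.X. to 6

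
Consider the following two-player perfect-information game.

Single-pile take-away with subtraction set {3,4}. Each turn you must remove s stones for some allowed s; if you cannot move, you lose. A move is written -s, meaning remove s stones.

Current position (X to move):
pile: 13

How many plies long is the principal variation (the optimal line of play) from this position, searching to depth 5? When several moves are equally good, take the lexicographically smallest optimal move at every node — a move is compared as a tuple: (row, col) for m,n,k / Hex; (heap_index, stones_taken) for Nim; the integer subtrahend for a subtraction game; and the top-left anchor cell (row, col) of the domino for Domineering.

[13] X move#1: -3:-1/10, -4:+1/9*
[9] O move#2: -3:-1/6*, -4:-1/5
[6] X move#3: -3:-1/3, -4:+1/2*
[2] end (terminal -1, O#4); searched 13 to 5

PV length from [13]: 3 plies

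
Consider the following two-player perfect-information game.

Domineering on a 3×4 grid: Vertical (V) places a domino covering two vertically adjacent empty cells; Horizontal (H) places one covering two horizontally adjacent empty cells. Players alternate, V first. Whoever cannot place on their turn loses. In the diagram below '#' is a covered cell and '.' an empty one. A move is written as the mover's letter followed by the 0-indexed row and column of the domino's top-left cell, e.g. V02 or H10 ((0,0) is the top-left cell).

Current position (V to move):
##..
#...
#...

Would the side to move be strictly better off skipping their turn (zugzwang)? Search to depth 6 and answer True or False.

zugzwang(##../#.../#..., V) = False

p1 V@[##../#.../#...]: V02[###./#.#./#...]+1* V03[##.#/#..#/#...]-1 V11[##../##../##..]-1 V12[##../#.#./#.#.]+1 V13[##../#..#/#..#]-1
p2 H@[###./#.#./#...]: H21[###./#.#./###.]-1* H22[###./#.#./#.##]-1
p3 V@[###./#.#./###.]: V03[####/#.##/###.]+1* V13[###./#.##/####]+1
p4 H@[####/#.##/###.] terminal -1; root [##../#.../#...] d6
if V skipped the turn, H would face:
~ p1 H@[##../#.../#...]: H02[####/#.../#...]-1 H11[##../###./#...]+1* H12[##../#.##/#...]+1 H21[##../#.../###.]-1 H22[##../#.../#.##]-1
~ p2 V@[##../###./#...]: V03[##.#/####/#...]-1* V13[##../####/#..#]-1
~ p3 H@[##.#/####/#...]: H21[##.#/####/###.]+1* H22[##.#/####/#.##]+1
~ p4 V@[##.#/####/###.] terminal -1; root [##../#.../#...] d6
compare (V): move=+1 vs pass=-1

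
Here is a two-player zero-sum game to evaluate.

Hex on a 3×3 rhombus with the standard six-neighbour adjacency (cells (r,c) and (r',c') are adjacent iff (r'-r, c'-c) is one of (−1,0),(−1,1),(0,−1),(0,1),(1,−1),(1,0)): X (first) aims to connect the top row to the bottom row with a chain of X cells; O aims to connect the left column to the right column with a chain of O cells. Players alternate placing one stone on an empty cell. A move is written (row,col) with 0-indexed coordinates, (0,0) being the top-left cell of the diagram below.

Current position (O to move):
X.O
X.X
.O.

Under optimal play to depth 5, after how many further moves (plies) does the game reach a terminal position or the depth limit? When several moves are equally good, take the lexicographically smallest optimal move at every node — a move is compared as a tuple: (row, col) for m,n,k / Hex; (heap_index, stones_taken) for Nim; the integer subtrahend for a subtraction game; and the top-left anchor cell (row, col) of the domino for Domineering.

p1 O@[X.O/X.X/.O.]: (0,1)[XOO/X.X/.O.]-1 (1,1)[X.O/XOX/.O.]-1 (2,0)[X.O/X.X/OO.]+1* (2,2)[X.O/X.X/.OO]-1
p2 X@[X.O/X.X/OO.]: (0,1)[XXO/X.X/OO.]-1* (1,1)[X.O/XXX/OO.]-1 (2,2)[X.O/X.X/OOX]-1
p3 O@[XXO/X.X/OO.]: (1,1)[XXO/XOX/OO.]+1* (2,2)[XXO/X.X/OOO]+1
p4 X@[XXO/XOX/OO.] terminal -1; root [X.O/X.X/.O.] d5

PV length from [X.O/X.X/.O.]: 3 plies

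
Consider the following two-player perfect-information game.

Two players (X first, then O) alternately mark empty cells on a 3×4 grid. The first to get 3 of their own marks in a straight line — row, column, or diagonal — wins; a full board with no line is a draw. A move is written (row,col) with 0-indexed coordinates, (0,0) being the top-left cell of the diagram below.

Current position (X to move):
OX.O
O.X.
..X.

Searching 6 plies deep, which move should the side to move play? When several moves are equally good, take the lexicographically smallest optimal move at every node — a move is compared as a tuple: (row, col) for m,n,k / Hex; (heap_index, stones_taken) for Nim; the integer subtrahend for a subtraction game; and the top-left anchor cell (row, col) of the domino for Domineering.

p1 X@[OX.O/O.X./..X.]: (0,2)[OXXO/O.X./..X.]+1* (1,1)[OX.O/OXX./..X.]-1 (1,3)[OX.O/O.XX/..X.]-1 (2,0)[OX.O/O.X./X.X.]+1 (2,1)[OX.O/O.X./.XX.]-1 (2,3)[OX.O/O.X./..XX]+1
p2 O@[OXXO/O.X./..X.] terminal -1; root [OX.O/O.X./..X.] d6

X's best at [OX.O/O.X./..X.]: (0,2)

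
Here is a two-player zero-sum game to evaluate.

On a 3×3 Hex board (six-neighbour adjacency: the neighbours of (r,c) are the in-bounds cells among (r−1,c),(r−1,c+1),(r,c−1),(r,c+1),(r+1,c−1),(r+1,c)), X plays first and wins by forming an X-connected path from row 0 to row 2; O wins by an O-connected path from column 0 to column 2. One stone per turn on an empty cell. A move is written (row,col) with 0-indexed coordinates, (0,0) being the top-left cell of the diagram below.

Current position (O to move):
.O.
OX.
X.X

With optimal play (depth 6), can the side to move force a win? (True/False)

O winning at [.O./OX./X.X]: True

ply 1, O at .O./OX./X.X | (0,0)=-1→OO./OX./X.X; (0,2)=+1→.OO/OX./X.X*; (1,2)=-1→.O./OXO/X.X; (2,1)=-1→.O./OX./XOX
ply 2: .OO/OX./X.X is terminal -1 (X); from .O./OX./X.X depth 6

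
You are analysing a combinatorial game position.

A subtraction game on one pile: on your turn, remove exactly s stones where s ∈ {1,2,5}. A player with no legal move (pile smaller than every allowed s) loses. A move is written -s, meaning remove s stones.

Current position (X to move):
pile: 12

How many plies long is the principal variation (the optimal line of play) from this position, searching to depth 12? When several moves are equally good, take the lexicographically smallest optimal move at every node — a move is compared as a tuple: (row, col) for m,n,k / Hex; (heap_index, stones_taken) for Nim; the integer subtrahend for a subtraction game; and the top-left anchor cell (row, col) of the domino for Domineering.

PV length from [12]: 8 plies

p1 X@[12]: -1[11]-1* -2[10]-1 -5[7]-1
p2 O@[11]: -1[10]-1 -2[9]+1* -5[6]+1
p3 X@[9]: -1[8]-1* -2[7]-1 -5[4]-1
p4 O@[8]: -1[7]-1 -2[6]+1* -5[3]+1
p5 X@[6]: -1[5]-1* -2[4]-1 -5[1]-1
p6 O@[5]: -1[4]-1 -2[3]+1* -5[0]+1
p7 X@[3]: -1[2]-1* -2[1]-1
p8 O@[2]: -1[1]-1 -2[0]+1*
p9 X@[0] terminal -1; root [12] d12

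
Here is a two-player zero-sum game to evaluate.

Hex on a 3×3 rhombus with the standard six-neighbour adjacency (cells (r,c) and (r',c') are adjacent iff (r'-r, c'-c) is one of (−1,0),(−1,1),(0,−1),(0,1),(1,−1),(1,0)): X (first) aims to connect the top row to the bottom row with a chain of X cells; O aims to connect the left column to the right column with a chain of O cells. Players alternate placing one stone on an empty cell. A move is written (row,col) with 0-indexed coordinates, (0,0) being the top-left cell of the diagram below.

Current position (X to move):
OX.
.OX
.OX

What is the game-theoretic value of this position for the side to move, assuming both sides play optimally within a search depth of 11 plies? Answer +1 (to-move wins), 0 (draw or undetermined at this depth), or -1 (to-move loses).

ply 1, X at OX./.OX/.OX | (0,2)=+1→OXX/.OX/.OX*; (1,0)=+1→OX./XOX/.OX; (2,0)=+1→OX./.OX/XOX
ply 2: OXX/.OX/.OX is terminal -1 (O); from OX./.OX/.OX depth 11

value(OX./.OX/.OX, X) = +1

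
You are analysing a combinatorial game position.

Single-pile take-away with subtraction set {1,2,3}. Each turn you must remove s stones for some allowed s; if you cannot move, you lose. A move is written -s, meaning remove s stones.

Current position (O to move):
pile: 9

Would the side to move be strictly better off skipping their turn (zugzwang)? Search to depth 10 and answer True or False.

p1 O@[9]: -1[8]+1* -2[7]-1 -3[6]-1
p2 X@[8]: -1[7]-1* -2[6]-1 -3[5]-1
p3 O@[7]: -1[6]-1 -2[5]-1 -3[4]+1*
p4 X@[4]: -1[3]-1* -2[2]-1 -3[1]-1
p5 O@[3]: -1[2]-1 -2[1]-1 -3[0]+1*
p6 X@[0] terminal -1; root [9] d10
if O skipped the turn, X would face:
~ p1 X@[9]: -1[8]+1* -2[7]-1 -3[6]-1
~ p2 O@[8]: -1[7]-1* -2[6]-1 -3[5]-1
~ p3 X@[7]: -1[6]-1 -2[5]-1 -3[4]+1*
~ p4 O@[4]: -1[3]-1* -2[2]-1 -3[1]-1
~ p5 X@[3]: -1[2]-1 -2[1]-1 -3[0]+1*
~ p6 O@[0] terminal -1; root [9] d10
compare (O): move=+1 vs pass=-1

zugzwang(9, O) = False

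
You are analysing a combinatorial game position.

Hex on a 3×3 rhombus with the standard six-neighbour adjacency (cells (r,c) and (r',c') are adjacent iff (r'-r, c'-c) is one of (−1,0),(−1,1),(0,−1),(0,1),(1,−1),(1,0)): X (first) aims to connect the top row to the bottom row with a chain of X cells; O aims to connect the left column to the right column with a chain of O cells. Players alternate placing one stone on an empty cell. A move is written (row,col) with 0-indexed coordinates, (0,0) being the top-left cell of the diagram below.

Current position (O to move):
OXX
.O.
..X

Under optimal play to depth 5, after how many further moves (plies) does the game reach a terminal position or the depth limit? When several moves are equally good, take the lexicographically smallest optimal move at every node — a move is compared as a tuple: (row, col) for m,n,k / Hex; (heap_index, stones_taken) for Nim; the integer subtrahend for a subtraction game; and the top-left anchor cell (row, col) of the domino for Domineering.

ply 1, O at OXX/.O./..X | (1,0)=-1→OXX/OO./..X; (1,2)=+1→OXX/.OO/..X*; (2,0)=-1→OXX/.O./O.X; (2,1)=-1→OXX/.O./.OX
ply 2, X at OXX/.OO/..X | (1,0)=-1→OXX/XOO/..X*; (2,0)=-1→OXX/.OO/X.X; (2,1)=-1→OXX/.OO/.XX
ply 3, O at OXX/XOO/..X | (2,0)=+1→OXX/XOO/O.X*; (2,1)=-1→OXX/XOO/.OX
ply 4: OXX/XOO/O.X is terminal -1 (X); from OXX/.O./..X depth 5

PV length from [OXX/.O./..X]: 3 plies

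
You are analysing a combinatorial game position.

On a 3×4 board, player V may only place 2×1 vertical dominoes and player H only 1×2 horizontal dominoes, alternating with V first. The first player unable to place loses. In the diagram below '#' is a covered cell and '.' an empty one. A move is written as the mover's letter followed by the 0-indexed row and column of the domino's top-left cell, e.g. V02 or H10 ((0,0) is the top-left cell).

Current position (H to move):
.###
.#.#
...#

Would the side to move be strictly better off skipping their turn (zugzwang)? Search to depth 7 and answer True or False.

[.###/.#.#/...#] H move#1: H20:-1/.###/.#.#/##.#*, H21:-1/.###/.#.#/.###
[.###/.#.#/##.#] V move#2: V00:+1/####/##.#/##.#*, V12:+1/.###/.###/####
[####/##.#/##.#] end (terminal -1, H#3); searched .###/.#.#/...# to 7
suppose H passes — search the same position with V to move:
pass> [.###/.#.#/...#] V move#1: V00:-1/####/##.#/...#, V10:-1/.###/##.#/#..#, V12:+1/.###/.###/..##*
pass> [.###/.###/..##] H move#2: H20:-1/.###/.###/####*
pass> [.###/.###/####] V move#3: V00:+1/####/####/####*
pass> [####/####/####] end (terminal -1, H#4); searched .###/.#.#/...# to 7
for H: play -1, pass -1

zugzwang(.###/.#.#/...#, H) = False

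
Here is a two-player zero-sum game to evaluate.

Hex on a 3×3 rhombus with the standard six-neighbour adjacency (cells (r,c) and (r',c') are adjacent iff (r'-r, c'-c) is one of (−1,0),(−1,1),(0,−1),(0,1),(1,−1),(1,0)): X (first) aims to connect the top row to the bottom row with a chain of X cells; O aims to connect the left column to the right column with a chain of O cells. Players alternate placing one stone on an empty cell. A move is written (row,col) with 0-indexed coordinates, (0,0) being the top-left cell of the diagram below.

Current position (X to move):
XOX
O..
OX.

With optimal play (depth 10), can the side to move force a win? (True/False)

X winning at [XOX/O../OX.]: True

ply 1, X at XOX/O../OX. | (1,1)=+1→XOX/OX./OX.*; (1,2)=+1→XOX/O.X/OX.; (2,2)=+1→XOX/O../OXX
ply 2: XOX/OX./OX. is terminal -1 (O); from XOX/O../OX. depth 10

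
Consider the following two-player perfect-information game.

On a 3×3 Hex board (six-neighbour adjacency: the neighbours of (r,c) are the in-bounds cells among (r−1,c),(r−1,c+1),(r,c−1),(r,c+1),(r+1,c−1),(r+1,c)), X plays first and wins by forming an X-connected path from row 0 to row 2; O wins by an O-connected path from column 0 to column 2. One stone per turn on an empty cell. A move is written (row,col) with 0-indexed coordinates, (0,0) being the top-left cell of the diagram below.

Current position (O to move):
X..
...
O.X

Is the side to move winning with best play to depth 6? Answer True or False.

p1 O@[X../.../O.X]: (0,1)[XO./.../O.X]-1 (0,2)[X.O/.../O.X]-1 (1,0)[X../O../O.X]-1 (1,1)[X../.O./O.X]+1* (1,2)[X../..O/O.X]+1 (2,1)[X../.../OOX]-1
p2 X@[X../.O./O.X]: (0,1)[XX./.O./O.X]-1* (0,2)[X.X/.O./O.X]-1 (1,0)[X../XO./O.X]-1 (1,2)[X../.OX/O.X]-1 (2,1)[X../.O./OXX]-1
p3 O@[XX./.O./O.X]: (0,2)[XXO/.O./O.X]+1* (1,0)[XX./OO./O.X]+1 (1,2)[XX./.OO/O.X]+1 (2,1)[XX./.O./OOX]+1
p4 X@[XXO/.O./O.X] terminal -1; root [X../.../O.X] d6

O winning at [X../.../O.X]: True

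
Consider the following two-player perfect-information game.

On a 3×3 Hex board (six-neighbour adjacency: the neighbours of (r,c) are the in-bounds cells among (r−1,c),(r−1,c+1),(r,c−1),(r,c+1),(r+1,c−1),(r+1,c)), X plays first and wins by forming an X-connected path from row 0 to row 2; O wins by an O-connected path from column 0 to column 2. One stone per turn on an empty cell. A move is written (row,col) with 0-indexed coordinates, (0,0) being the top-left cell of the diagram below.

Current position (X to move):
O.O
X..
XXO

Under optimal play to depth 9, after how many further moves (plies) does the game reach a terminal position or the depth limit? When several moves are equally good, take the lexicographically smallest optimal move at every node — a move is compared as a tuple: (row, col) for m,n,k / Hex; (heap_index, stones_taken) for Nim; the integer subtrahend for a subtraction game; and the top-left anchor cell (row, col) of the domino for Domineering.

ply 1, X at O.O/X../XXO | (0,1)=+1→OXO/X../XXO*; (1,1)=-1→O.O/XX./XXO; (1,2)=-1→O.O/X.X/XXO
ply 2: OXO/X../XXO is terminal -1 (O); from O.O/X../XXO depth 9

PV length from [O.O/X../XXO]: 1 ply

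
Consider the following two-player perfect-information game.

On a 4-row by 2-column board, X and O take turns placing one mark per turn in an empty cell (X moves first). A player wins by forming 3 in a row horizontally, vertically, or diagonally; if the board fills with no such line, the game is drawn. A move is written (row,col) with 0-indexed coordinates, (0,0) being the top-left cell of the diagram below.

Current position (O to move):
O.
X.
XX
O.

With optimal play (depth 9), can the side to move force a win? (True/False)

O winning at [O./X./XX/O.]: False

p1 O@[O./X./XX/O.]: (0,1)[OO/X./XX/O.]+0* (1,1)[O./XO/XX/O.]+0 (3,1)[O./X./XX/OO]+0
p2 X@[OO/X./XX/O.]: (1,1)[OO/XX/XX/O.]+0* (3,1)[OO/X./XX/OX]+0
p3 O@[OO/XX/XX/O.]: (3,1)[OO/XX/XX/OO]+0*
p4 X@[OO/XX/XX/OO] terminal +0; root [O./X./XX/O.] d9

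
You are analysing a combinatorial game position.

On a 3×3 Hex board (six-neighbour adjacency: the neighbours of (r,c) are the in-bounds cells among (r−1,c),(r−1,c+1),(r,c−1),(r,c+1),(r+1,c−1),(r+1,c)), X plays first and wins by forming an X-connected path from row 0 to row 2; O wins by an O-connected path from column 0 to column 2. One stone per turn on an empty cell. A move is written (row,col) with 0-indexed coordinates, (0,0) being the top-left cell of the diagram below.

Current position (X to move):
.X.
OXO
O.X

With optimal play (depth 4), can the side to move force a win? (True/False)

[.X./OXO/O.X] X move#1: (0,0):-1/XX./OXO/O.X, (0,2):-1/.XX/OXO/O.X, (2,1):+1/.X./OXO/OXX*
[.X./OXO/OXX] end (terminal -1, O#2); searched .X./OXO/O.X to 4

X winning at [.X./OXO/O.X]: True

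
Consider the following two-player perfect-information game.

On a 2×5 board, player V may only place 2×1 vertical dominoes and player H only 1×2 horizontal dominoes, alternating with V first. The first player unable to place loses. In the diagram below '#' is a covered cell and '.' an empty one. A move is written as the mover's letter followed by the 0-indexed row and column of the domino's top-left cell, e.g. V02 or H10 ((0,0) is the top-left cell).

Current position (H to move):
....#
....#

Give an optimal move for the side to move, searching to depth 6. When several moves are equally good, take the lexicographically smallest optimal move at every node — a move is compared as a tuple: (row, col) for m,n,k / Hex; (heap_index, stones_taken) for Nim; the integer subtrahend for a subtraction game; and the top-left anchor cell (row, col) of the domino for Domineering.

H's best at [....#/....#]: H01

p1 H@[....#/....#]: H00[##..#/....#]-1 H01[.##.#/....#]+1* H02[..###/....#]-1 H10[....#/##..#]-1 H11[....#/.##.#]+1 H12[....#/..###]-1
p2 V@[.##.#/....#]: V00[###.#/#...#]-1* V03[.####/...##]-1
p3 H@[###.#/#...#]: H11[###.#/###.#]-1 H12[###.#/#.###]+1*
p4 V@[###.#/#.###] terminal -1; root [....#/....#] d6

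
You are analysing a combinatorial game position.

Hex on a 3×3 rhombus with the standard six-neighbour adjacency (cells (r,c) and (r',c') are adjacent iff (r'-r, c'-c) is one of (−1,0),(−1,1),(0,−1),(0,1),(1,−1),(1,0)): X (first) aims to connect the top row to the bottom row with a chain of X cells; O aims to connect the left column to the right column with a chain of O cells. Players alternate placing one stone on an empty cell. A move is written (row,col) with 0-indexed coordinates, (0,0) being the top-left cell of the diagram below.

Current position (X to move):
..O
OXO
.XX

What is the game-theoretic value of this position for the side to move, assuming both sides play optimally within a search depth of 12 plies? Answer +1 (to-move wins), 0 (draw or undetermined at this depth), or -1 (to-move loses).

value(..O/OXO/.XX, X) = +1

ply 1, X at ..O/OXO/.XX | (0,0)=-1→X.O/OXO/.XX; (0,1)=+1→.XO/OXO/.XX*; (2,0)=-1→..O/OXO/XXX
ply 2: .XO/OXO/.XX is terminal -1 (O); from ..O/OXO/.XX depth 12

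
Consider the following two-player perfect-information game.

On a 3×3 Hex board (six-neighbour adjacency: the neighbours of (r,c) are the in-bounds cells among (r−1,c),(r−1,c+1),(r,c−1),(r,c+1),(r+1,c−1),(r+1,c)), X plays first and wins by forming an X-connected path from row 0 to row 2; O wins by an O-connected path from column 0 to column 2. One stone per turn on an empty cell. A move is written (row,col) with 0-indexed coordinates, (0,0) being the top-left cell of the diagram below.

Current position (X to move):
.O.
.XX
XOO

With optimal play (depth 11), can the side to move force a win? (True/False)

ply 1, X at .O./.XX/XOO | (0,0)=+1→XO./.XX/XOO*; (0,2)=+1→.OX/.XX/XOO; (1,0)=+1→.O./XXX/XOO
ply 2, O at XO./.XX/XOO | (0,2)=-1→XOO/.XX/XOO*; (1,0)=-1→XO./OXX/XOO
ply 3, X at XOO/.XX/XOO | (1,0)=+1→XOO/XXX/XOO*
ply 4: XOO/XXX/XOO is terminal -1 (O); from .O./.XX/XOO depth 11

X winning at [.O./.XX/XOO]: True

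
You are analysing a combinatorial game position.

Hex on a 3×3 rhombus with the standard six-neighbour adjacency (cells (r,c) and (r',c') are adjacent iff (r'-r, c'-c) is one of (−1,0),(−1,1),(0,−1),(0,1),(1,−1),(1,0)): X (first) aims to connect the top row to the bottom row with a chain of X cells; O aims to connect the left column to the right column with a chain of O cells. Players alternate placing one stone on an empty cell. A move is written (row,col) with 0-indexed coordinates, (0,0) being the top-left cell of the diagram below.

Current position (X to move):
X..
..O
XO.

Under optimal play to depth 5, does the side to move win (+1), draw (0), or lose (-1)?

value(X../..O/XO., X) = +1

ply 1, X at X../..O/XO. | (0,1)=+1→XX./..O/XO.*; (0,2)=+1→X.X/..O/XO.; (1,0)=+1→X../X.O/XO.; (1,1)=+1→X../.XO/XO.; (2,2)=+1→X../..O/XOX
ply 2, O at XX./..O/XO. | (0,2)=-1→XXO/..O/XO.*; (1,0)=-1→XX./O.O/XO.; (1,1)=-1→XX./.OO/XO.; (2,2)=-1→XX./..O/XOO
ply 3, X at XXO/..O/XO. | (1,0)=+1→XXO/X.O/XO.*; (1,1)=+1→XXO/.XO/XO.; (2,2)=+1→XXO/..O/XOX
ply 4: XXO/X.O/XO. is terminal -1 (O); from X../..O/XO. depth 5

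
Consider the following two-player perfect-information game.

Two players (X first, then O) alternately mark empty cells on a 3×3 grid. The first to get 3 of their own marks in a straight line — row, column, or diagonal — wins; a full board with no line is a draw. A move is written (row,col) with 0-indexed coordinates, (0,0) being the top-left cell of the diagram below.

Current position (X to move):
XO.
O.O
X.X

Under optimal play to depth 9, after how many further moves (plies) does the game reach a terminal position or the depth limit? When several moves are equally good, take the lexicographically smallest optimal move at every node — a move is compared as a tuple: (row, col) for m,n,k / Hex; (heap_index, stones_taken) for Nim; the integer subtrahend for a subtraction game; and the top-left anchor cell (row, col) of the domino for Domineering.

PV length from [XO./O.O/X.X]: 1 ply

p1 X@[XO./O.O/X.X]: (0,2)[XOX/O.O/X.X]-1 (1,1)[XO./OXO/X.X]+1* (2,1)[XO./O.O/XXX]+1
p2 O@[XO./OXO/X.X] terminal -1; root [XO./O.O/X.X] d9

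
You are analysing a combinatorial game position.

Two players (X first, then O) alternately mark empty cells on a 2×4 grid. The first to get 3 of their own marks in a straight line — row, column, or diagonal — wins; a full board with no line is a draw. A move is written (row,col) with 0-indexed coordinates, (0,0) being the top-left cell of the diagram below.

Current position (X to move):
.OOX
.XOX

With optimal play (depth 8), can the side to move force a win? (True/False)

[.OOX/.XOX] X move#1: (0,0):+0/XOOX/.XOX*, (1,0):-1/.OOX/XXOX
[XOOX/.XOX] O move#2: (1,0):+0/XOOX/OXOX*
[XOOX/OXOX] end (terminal +0, X#3); searched .OOX/.XOX to 8

X winning at [.OOX/.XOX]: False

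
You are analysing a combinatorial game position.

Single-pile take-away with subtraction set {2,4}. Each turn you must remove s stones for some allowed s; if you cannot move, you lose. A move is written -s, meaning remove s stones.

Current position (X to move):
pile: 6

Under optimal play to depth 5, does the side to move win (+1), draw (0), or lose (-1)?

value(6, X) = -1

p1 X@[6]: -2[4]-1* -4[2]-1
p2 O@[4]: -2[2]-1 -4[0]+1*
p3 X@[0] terminal -1; root [6] d5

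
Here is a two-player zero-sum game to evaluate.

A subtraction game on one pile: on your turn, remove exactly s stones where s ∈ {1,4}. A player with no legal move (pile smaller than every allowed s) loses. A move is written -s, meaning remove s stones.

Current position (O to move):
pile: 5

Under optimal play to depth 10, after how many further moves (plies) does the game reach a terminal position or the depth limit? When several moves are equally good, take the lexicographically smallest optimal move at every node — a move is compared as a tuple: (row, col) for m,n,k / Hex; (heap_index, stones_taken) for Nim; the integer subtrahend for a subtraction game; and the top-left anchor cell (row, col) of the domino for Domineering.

p1 O@[5]: -1[4]-1* -4[1]-1
p2 X@[4]: -1[3]-1 -4[0]+1*
p3 O@[0] terminal -1; root [5] d10

PV length from [5]: 2 plies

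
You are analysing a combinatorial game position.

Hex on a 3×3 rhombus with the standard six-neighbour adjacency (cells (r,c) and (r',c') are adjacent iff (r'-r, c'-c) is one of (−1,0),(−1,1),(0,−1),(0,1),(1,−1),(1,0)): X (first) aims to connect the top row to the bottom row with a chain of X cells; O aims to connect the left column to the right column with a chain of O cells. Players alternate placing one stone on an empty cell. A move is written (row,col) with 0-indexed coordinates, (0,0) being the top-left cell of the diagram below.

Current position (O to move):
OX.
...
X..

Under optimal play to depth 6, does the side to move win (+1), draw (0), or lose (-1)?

[OX./.../X..] O move#1: (0,2):-1/OXO/.../X..*, (1,0):-1/OX./O../X.., (1,1):-1/OX./.O./X.., (1,2):-1/OX./..O/X.., (2,1):-1/OX./.../XO., (2,2):-1/OX./.../X.O
[OXO/.../X..] X move#2: (1,0):+1/OXO/X../X..*, (1,1):+1/OXO/.X./X.., (1,2):+1/OXO/..X/X.., (2,1):+1/OXO/.../XX., (2,2):+1/OXO/.../X.X
[OXO/X../X..] end (terminal -1, O#3); searched OX./.../X.. to 6

value(OX./.../X.., O) = -1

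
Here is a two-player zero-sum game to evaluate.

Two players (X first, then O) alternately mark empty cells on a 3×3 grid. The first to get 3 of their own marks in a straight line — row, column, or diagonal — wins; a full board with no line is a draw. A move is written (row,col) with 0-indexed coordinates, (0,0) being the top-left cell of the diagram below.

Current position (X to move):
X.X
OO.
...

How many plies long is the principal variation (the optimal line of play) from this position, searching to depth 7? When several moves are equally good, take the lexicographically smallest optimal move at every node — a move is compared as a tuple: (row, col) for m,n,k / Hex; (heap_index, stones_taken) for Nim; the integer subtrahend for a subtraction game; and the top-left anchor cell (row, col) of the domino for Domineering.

p1 X@[X.X/OO./...]: (0,1)[XXX/OO./...]+1* (1,2)[X.X/OOX/...]+1 (2,0)[X.X/OO./X..]-1 (2,1)[X.X/OO./.X.]-1 (2,2)[X.X/OO./..X]-1
p2 O@[XXX/OO./...] terminal -1; root [X.X/OO./...] d7

PV length from [X.X/OO./...]: 1 ply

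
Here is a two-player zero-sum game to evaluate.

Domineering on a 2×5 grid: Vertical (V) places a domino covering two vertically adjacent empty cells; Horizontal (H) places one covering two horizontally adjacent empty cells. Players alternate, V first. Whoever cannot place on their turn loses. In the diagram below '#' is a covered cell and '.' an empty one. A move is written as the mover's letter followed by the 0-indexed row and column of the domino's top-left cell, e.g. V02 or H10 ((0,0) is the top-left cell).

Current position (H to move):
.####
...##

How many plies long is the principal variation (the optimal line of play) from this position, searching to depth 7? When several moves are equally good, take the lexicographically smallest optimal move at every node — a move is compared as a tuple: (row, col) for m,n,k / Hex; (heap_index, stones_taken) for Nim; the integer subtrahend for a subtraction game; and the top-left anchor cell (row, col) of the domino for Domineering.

PV length from [.####/...##]: 1 ply

[.####/...##] H move#1: H10:+1/.####/##.##*, H11:-1/.####/.####
[.####/##.##] end (terminal -1, V#2); searched .####/...## to 7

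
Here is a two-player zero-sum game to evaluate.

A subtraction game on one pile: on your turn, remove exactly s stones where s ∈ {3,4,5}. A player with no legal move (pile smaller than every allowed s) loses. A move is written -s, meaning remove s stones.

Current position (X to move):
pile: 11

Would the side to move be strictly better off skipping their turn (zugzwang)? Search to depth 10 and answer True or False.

ply 1, X at 11 | -3=+1→8*; -4=-1→7; -5=-1→6
ply 2, O at 8 | -3=-1→5*; -4=-1→4; -5=-1→3
ply 3, X at 5 | -3=+1→2*; -4=+1→1; -5=+1→0
ply 4: 2 is terminal -1 (O); from 11 depth 10
suppose X passes — search the same position with O to move:
pass> ply 1, O at 11 | -3=+1→8*; -4=-1→7; -5=-1→6
pass> ply 2, X at 8 | -3=-1→5*; -4=-1→4; -5=-1→3
pass> ply 3, O at 5 | -3=+1→2*; -4=+1→1; -5=+1→0
pass> ply 4: 2 is terminal -1 (X); from 11 depth 10
for X: play +1, pass -1

zugzwang(11, X) = False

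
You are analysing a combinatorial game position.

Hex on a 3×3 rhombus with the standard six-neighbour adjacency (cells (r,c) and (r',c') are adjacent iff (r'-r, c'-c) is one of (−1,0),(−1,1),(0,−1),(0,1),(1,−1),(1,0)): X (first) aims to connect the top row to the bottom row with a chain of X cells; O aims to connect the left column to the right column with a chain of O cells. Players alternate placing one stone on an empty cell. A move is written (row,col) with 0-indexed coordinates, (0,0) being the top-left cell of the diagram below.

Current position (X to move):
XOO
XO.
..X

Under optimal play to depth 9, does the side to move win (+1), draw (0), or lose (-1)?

value(XOO/XO./..X, X) = +1

ply 1, X at XOO/XO./..X | (1,2)=-1→XOO/XOX/..X; (2,0)=+1→XOO/XO./X.X*; (2,1)=-1→XOO/XO./.XX
ply 2: XOO/XO./X.X is terminal -1 (O); from XOO/XO./..X depth 9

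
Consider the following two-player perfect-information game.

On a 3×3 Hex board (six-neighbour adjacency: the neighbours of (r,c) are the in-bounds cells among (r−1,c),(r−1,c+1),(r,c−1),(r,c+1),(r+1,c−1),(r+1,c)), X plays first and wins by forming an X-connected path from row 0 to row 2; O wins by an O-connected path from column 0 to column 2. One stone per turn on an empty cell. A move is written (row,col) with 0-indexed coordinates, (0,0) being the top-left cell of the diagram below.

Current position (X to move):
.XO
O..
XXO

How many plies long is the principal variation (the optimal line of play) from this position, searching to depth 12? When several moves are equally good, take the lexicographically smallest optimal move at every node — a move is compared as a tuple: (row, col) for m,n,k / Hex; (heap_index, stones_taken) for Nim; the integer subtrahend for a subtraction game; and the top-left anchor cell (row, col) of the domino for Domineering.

ply 1, X at .XO/O../XXO | (0,0)=-1→XXO/O../XXO; (1,1)=+1→.XO/OX./XXO*; (1,2)=-1→.XO/O.X/XXO
ply 2: .XO/OX./XXO is terminal -1 (O); from .XO/O../XXO depth 12

PV length from [.XO/O../XXO]: 1 ply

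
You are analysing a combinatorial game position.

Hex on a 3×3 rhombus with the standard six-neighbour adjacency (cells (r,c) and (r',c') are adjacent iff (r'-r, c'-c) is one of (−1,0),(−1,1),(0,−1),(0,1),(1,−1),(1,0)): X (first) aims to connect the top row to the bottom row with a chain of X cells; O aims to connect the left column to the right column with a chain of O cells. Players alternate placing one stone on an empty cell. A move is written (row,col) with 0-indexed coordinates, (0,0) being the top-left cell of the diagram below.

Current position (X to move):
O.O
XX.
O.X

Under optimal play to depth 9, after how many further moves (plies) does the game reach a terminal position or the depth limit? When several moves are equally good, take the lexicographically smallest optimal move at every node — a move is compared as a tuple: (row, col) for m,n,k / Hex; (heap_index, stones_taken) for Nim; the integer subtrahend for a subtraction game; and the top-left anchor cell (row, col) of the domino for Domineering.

PV length from [O.O/XX./O.X]: 3 plies

[O.O/XX./O.X] X move#1: (0,1):+1/OXO/XX./O.X*, (1,2):-1/O.O/XXX/O.X, (2,1):-1/O.O/XX./OXX
[OXO/XX./O.X] O move#2: (1,2):-1/OXO/XXO/O.X*, (2,1):-1/OXO/XX./OOX
[OXO/XXO/O.X] X move#3: (2,1):+1/OXO/XXO/OXX*
[OXO/XXO/OXX] end (terminal -1, O#4); searched O.O/XX./O.X to 9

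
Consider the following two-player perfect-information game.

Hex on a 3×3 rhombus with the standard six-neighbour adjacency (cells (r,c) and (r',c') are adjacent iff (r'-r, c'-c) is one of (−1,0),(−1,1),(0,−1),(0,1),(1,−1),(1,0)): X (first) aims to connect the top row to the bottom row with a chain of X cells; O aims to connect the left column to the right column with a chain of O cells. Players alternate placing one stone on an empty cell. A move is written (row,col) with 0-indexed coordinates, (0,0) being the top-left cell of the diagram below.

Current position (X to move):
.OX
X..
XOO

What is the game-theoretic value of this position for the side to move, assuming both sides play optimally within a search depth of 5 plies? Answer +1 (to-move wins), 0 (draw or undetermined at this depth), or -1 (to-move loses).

[.OX/X../XOO] X move#1: (0,0):+1/XOX/X../XOO*, (1,1):+1/.OX/XX./XOO, (1,2):+1/.OX/X.X/XOO
[XOX/X../XOO] end (terminal -1, O#2); searched .OX/X../XOO to 5

value(.OX/X../XOO, X) = +1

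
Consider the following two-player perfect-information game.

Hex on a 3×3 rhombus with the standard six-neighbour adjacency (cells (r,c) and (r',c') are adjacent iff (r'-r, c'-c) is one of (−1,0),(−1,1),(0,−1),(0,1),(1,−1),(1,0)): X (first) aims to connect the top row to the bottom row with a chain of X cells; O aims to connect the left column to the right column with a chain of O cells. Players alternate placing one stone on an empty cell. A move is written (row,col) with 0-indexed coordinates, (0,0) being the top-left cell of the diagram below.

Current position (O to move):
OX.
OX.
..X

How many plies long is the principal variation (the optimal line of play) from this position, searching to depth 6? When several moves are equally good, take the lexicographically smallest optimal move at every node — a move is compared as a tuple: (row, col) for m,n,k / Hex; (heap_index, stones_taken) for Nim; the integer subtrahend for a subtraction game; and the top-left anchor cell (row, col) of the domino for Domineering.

PV length from [OX./OX./..X]: 2 plies

[OX./OX./..X] O move#1: (0,2):-1/OXO/OX./..X*, (1,2):-1/OX./OXO/..X, (2,0):-1/OX./OX./O.X, (2,1):-1/OX./OX./.OX
[OXO/OX./..X] X move#2: (1,2):+1/OXO/OXX/..X*, (2,0):+1/OXO/OX./X.X, (2,1):+1/OXO/OX./.XX
[OXO/OXX/..X] end (terminal -1, O#3); searched OX./OX./..X to 6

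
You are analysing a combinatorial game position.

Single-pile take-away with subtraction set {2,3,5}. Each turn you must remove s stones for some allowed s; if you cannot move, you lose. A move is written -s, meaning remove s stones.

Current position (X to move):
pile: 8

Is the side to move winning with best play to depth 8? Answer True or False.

X winning at [8]: False

[8] X move#1: -2:-1/6*, -3:-1/5, -5:-1/3
[6] O move#2: -2:-1/4, -3:-1/3, -5:+1/1*
[1] end (terminal -1, X#3); searched 8 to 8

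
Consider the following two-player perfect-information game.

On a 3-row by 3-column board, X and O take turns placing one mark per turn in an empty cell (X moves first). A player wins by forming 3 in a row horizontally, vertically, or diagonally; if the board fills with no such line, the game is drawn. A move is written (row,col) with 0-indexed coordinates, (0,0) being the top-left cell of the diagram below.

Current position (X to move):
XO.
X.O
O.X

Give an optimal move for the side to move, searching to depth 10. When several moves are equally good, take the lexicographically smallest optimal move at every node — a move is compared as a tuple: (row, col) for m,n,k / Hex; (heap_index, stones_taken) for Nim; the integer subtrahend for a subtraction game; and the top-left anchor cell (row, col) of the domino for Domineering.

X's best at [XO./X.O/O.X]: (1,1)

ply 1, X at XO./X.O/O.X | (0,2)=+0→XOX/X.O/O.X; (1,1)=+1→XO./XXO/O.X*; (2,1)=+0→XO./X.O/OXX
ply 2: XO./XXO/O.X is terminal -1 (O); from XO./X.O/O.X depth 10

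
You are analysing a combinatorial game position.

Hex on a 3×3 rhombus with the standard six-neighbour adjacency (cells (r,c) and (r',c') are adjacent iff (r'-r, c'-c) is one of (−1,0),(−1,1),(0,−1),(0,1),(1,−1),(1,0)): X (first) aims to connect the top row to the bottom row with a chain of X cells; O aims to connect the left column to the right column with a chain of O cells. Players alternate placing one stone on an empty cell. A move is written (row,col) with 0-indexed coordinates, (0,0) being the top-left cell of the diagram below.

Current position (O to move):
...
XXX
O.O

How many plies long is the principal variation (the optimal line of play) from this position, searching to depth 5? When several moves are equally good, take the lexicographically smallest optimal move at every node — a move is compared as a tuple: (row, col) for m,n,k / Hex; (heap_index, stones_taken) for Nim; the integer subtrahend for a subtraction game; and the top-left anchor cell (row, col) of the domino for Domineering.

PV length from [.../XXX/O.O]: 1 ply

p1 O@[.../XXX/O.O]: (0,0)[O../XXX/O.O]-1 (0,1)[.O./XXX/O.O]-1 (0,2)[..O/XXX/O.O]-1 (2,1)[.../XXX/OOO]+1*
p2 X@[.../XXX/OOO] terminal -1; root [.../XXX/O.O] d5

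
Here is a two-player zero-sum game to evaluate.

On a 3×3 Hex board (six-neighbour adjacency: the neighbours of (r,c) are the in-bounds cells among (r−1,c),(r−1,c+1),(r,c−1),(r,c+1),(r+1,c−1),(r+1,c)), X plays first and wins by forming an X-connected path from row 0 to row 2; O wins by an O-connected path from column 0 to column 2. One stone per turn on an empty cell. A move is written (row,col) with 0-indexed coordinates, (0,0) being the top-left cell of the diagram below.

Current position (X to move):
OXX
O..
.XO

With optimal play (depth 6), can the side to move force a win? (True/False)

X winning at [OXX/O../.XO]: True

ply 1, X at OXX/O../.XO | (1,1)=+1→OXX/OX./.XO*; (1,2)=+1→OXX/O.X/.XO; (2,0)=+1→OXX/O../XXO
ply 2: OXX/OX./.XO is terminal -1 (O); from OXX/O../.XO depth 6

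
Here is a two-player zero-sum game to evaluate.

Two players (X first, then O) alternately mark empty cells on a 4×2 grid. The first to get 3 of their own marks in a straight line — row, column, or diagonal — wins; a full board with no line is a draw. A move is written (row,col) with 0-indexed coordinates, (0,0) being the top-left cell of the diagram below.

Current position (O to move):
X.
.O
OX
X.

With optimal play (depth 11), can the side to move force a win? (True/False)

O winning at [X./.O/OX/X.]: False

[X./.O/OX/X.] O move#1: (0,1):+0/XO/.O/OX/X.*, (1,0):+0/X./OO/OX/X., (3,1):+0/X./.O/OX/XO
[XO/.O/OX/X.] X move#2: (1,0):+0/XO/XO/OX/X.*, (3,1):+0/XO/.O/OX/XX
[XO/XO/OX/X.] O move#3: (3,1):+0/XO/XO/OX/XO*
[XO/XO/OX/XO] end (terminal +0, X#4); searched X./.O/OX/X. to 11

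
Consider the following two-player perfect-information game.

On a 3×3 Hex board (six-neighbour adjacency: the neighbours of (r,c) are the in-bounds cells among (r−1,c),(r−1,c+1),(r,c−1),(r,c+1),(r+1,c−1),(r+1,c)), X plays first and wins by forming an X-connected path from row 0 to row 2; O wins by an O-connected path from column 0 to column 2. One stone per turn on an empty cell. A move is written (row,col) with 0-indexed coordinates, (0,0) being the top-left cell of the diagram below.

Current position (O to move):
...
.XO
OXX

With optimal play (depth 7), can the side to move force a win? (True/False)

O winning at [.../.XO/OXX]: False

p1 O@[.../.XO/OXX]: (0,0)[O../.XO/OXX]-1* (0,1)[.O./.XO/OXX]-1 (0,2)[..O/.XO/OXX]-1 (1,0)[.../OXO/OXX]-1
p2 X@[O../.XO/OXX]: (0,1)[OX./.XO/OXX]+1* (0,2)[O.X/.XO/OXX]+1 (1,0)[O../XXO/OXX]+1
p3 O@[OX./.XO/OXX] terminal -1; root [.../.XO/OXX] d7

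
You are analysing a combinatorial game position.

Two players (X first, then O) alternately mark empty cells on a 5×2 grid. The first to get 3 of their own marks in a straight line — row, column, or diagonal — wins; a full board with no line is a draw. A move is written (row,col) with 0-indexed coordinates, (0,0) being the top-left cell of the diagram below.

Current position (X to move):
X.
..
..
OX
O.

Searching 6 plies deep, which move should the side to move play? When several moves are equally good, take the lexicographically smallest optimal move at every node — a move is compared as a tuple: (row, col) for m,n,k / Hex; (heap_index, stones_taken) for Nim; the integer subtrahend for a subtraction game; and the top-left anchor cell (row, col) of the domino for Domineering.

p1 X@[X./../../OX/O.]: (0,1)[XX/../../OX/O.]-1 (1,0)[X./X./../OX/O.]-1 (1,1)[X./.X/../OX/O.]-1 (2,0)[X./../X./OX/O.]+1* (2,1)[X./../.X/OX/O.]-1 (4,1)[X./../../OX/OX]-1
p2 O@[X./../X./OX/O.]: (0,1)[XO/../X./OX/O.]-1* (1,0)[X./O./X./OX/O.]-1 (1,1)[X./.O/X./OX/O.]-1 (2,1)[X./../XO/OX/O.]-1 (4,1)[X./../X./OX/OO]-1
p3 X@[XO/../X./OX/O.]: (1,0)[XO/X./X./OX/O.]+1* (1,1)[XO/.X/X./OX/O.]+1 (2,1)[XO/../XX/OX/O.]+1 (4,1)[XO/../X./OX/OX]+1
p4 O@[XO/X./X./OX/O.] terminal -1; root [X./../../OX/O.] d6

X's best at [X./../../OX/O.]: (2,0)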